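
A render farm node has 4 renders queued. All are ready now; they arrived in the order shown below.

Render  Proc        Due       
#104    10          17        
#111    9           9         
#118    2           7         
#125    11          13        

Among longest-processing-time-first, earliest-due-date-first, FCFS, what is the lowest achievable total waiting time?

LPT (decreasing processing time): #125 #104 #111 #118.
#125: waits 0, runs 0→11
#104: waits 11, runs 11→21
#111: waits 21, runs 21→30
#118: waits 30, runs 30→32
Sum = 0+11+21+30 = 62.
EDD (increasing due date): #118 #111 #125 #104.
#118: waits 0, runs 0→2
#111: waits 2, runs 2→11
#125: waits 11, runs 11→22
#104: waits 22, runs 22→32
Sum = 0+2+11+22 = 35.
FIFO (arrival order): #104 #111 #118 #125.
#104: waits 0, runs 0→10
#111: waits 10, runs 10→19
#118: waits 19, runs 19→21
#125: waits 21, runs 21→32
Sum = 0+10+19+21 = 50.
LPT 62, EDD 35, FIFO 50 → minimum 35.

35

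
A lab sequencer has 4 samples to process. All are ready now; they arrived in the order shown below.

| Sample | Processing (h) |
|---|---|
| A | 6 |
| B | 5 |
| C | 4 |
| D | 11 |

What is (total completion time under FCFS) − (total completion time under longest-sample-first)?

FIFO (arrival order): A B C D.
A: 0→6
B: 6→11
C: 11→15
D: 15→26
Sum = 6+11+15+26 = 58.
LPT (decreasing processing time): D A B C.
D: 0→11
A: 11→17
B: 17→22
C: 22→26
Sum = 11+17+22+26 = 76.
Difference = 58 − 76 = -18.

-18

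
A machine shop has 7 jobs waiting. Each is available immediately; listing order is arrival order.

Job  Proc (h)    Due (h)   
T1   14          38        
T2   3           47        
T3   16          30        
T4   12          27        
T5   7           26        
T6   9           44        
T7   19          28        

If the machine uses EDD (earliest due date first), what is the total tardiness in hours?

130

EDD (increasing due date): T5 T4 T7 T3 T1 T6 T2.
T5: 0→7, due 26, tardiness 0
T4: 7→19, due 27, tardiness 0
T7: 19→38, due 28, tardiness 10
T3: 38→54, due 30, tardiness 24
T1: 54→68, due 38, tardiness 30
T6: 68→77, due 44, tardiness 33
T2: 77→80, due 47, tardiness 33
Sum = 0+0+10+24+30+33+33 = 130.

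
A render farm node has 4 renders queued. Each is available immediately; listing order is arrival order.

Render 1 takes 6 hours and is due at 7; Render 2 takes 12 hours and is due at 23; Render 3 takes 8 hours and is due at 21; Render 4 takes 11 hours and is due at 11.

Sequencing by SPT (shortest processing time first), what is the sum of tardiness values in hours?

SPT (increasing processing time): Render 1 Render 3 Render 4 Render 2.
Render 1: 0→6, due 7, tardiness 0
Render 3: 6→14, due 21, tardiness 0
Render 4: 14→25, due 11, tardiness 14
Render 2: 25→37, due 23, tardiness 14
Sum = 0+0+14+14 = 28.

28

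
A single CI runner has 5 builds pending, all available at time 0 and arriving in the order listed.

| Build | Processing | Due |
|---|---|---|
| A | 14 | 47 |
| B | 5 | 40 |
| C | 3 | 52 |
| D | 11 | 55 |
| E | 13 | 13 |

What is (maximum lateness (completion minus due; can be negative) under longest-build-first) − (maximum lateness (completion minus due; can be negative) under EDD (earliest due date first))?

LPT (decreasing processing time): A E D B C.
A: 0→14, due 47, lateness -33
E: 14→27, due 13, lateness 14
D: 27→38, due 55, lateness -17
B: 38→43, due 40, lateness 3
C: 43→46, due 52, lateness -6
Maximum = 14.
EDD (increasing due date): E B A C D.
E: 0→13, due 13, lateness 0
B: 13→18, due 40, lateness -22
A: 18→32, due 47, lateness -15
C: 32→35, due 52, lateness -17
D: 35→46, due 55, lateness -9
Maximum = 0.
Difference = 14 − 0 = 14.

14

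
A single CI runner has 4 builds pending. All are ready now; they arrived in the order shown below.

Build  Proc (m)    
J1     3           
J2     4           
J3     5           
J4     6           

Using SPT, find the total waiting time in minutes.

SPT (increasing processing time): J1 J2 J3 J4.
J1: waits 0, runs 0→3
J2: waits 3, runs 3→7
J3: waits 7, runs 7→12
J4: waits 12, runs 12→18
Sum = 0+3+7+12 = 22.

22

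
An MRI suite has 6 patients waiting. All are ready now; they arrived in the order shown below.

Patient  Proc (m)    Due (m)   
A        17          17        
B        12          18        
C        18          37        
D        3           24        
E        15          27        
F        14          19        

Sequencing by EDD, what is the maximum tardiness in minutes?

42

EDD (increasing due date): A B F D E C.
A: 0→17, due 17, tardiness 0
B: 17→29, due 18, tardiness 11
F: 29→43, due 19, tardiness 24
D: 43→46, due 24, tardiness 22
E: 46→61, due 27, tardiness 34
C: 61→79, due 37, tardiness 42
Maximum = 42.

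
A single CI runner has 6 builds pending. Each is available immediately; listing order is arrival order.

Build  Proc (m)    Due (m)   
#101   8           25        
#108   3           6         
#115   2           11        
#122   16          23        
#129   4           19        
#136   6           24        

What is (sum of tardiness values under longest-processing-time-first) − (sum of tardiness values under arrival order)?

LPT (decreasing processing time): #122 #101 #136 #129 #108 #115.
#122: 0→16, due 23, tardiness 0
#101: 16→24, due 25, tardiness 0
#136: 24→30, due 24, tardiness 6
#129: 30→34, due 19, tardiness 15
#108: 34→37, due 6, tardiness 31
#115: 37→39, due 11, tardiness 28
Sum = 0+0+6+15+31+28 = 80.
FIFO (arrival order): #101 #108 #115 #122 #129 #136.
#101: 0→8, due 25, tardiness 0
#108: 8→11, due 6, tardiness 5
#115: 11→13, due 11, tardiness 2
#122: 13→29, due 23, tardiness 6
#129: 29→33, due 19, tardiness 14
#136: 33→39, due 24, tardiness 15
Sum = 0+5+2+6+14+15 = 42.
Difference = 80 − 42 = 38.

38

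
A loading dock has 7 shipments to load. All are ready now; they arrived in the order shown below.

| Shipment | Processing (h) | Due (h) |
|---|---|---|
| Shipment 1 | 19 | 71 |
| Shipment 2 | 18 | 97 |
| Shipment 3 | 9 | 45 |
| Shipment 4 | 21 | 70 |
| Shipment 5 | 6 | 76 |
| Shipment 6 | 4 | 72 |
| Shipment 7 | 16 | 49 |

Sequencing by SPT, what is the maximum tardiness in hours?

SPT (increasing processing time): Shipment 6 Shipment 5 Shipment 3 Shipment 7 Shipment 2 Shipment 1 Shipment 4.
Shipment 6: 0→4, due 72, tardiness 0
Shipment 5: 4→10, due 76, tardiness 0
Shipment 3: 10→19, due 45, tardiness 0
Shipment 7: 19→35, due 49, tardiness 0
Shipment 2: 35→53, due 97, tardiness 0
Shipment 1: 53→72, due 71, tardiness 1
Shipment 4: 72→93, due 70, tardiness 23
Maximum = 23.

23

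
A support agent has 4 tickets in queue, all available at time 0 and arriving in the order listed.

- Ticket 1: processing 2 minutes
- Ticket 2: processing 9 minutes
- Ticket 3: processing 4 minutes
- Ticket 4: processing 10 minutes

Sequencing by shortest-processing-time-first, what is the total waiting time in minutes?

23

SPT (increasing processing time): Ticket 1 Ticket 3 Ticket 2 Ticket 4.
Ticket 1: waits 0, runs 0→2
Ticket 3: waits 2, runs 2→6
Ticket 2: waits 6, runs 6→15
Ticket 4: waits 15, runs 15→25
Sum = 0+2+6+15 = 23.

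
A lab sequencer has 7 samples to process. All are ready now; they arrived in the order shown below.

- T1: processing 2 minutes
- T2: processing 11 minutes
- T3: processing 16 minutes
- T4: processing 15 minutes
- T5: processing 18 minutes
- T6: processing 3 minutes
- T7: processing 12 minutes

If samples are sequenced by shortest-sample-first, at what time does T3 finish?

59

SPT (increasing processing time): T1 T6 T2 T7 T4 T3 T5.
T1: 0→2
T6: 2→5
T2: 5→16
T7: 16→28
T4: 28→43
T3: 43→59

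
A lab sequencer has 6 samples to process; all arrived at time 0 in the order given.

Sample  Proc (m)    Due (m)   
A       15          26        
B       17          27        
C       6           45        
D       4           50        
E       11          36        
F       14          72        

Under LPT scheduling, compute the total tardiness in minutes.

62

LPT (decreasing processing time): B A F E C D.
B: 0→17, due 27, tardiness 0
A: 17→32, due 26, tardiness 6
F: 32→46, due 72, tardiness 0
E: 46→57, due 36, tardiness 21
C: 57→63, due 45, tardiness 18
D: 63→67, due 50, tardiness 17
Sum = 0+6+0+21+18+17 = 62.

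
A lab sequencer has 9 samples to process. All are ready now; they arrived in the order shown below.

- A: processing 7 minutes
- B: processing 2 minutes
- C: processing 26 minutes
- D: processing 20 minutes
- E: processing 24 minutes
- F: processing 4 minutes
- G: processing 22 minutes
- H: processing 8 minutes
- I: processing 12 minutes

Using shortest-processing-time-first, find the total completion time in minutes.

427

SPT (increasing processing time): B F A H I D G E C.
B: 0→2
F: 2→6
A: 6→13
H: 13→21
I: 21→33
D: 33→53
G: 53→75
E: 75→99
C: 99→125
Sum = 2+6+13+21+33+53+75+99+125 = 427.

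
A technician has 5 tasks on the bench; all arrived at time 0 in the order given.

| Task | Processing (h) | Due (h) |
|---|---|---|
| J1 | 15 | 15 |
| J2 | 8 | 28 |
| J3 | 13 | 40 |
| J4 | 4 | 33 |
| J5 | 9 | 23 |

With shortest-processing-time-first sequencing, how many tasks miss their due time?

1

SPT (increasing processing time): J4 J2 J5 J3 J1.
J4: 0→4, due 33, tardiness 0
J2: 4→12, due 28, tardiness 0
J5: 12→21, due 23, tardiness 0
J3: 21→34, due 40, tardiness 0
J1: 34→49, due 15, tardiness 34
Late tasks: 1.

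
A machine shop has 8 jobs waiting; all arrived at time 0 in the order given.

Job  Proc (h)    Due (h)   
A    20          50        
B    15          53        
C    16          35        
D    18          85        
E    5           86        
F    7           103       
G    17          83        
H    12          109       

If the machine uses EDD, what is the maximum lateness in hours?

EDD (increasing due date): C A B G D E F H.
C: 0→16, due 35, lateness -19
A: 16→36, due 50, lateness -14
B: 36→51, due 53, lateness -2
G: 51→68, due 83, lateness -15
D: 68→86, due 85, lateness 1
E: 86→91, due 86, lateness 5
F: 91→98, due 103, lateness -5
H: 98→110, due 109, lateness 1
Maximum = 5.

5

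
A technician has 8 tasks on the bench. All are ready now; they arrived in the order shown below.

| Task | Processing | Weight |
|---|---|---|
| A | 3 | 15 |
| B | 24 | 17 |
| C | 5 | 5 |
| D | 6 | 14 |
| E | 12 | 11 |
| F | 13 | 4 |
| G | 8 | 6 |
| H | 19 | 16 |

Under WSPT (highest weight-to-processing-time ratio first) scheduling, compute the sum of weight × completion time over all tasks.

3234

WSPT (decreasing weight/processing-time ratio): A D C E H G B F.
A: finishes 3, weight 15, w·C = 45
D: finishes 9, weight 14, w·C = 126
C: finishes 14, weight 5, w·C = 70
E: finishes 26, weight 11, w·C = 286
H: finishes 45, weight 16, w·C = 720
G: finishes 53, weight 6, w·C = 318
B: finishes 77, weight 17, w·C = 1309
F: finishes 90, weight 4, w·C = 360
Sum = 45+126+70+286+720+318+1309+360 = 3234.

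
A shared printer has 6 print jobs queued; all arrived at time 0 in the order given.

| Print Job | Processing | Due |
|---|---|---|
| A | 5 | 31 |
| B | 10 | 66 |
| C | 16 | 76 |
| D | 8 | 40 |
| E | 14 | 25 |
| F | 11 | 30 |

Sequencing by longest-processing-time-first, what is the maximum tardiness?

LPT (decreasing processing time): C E F B D A.
C: 0→16, due 76, tardiness 0
E: 16→30, due 25, tardiness 5
F: 30→41, due 30, tardiness 11
B: 41→51, due 66, tardiness 0
D: 51→59, due 40, tardiness 19
A: 59→64, due 31, tardiness 33
Maximum = 33.

33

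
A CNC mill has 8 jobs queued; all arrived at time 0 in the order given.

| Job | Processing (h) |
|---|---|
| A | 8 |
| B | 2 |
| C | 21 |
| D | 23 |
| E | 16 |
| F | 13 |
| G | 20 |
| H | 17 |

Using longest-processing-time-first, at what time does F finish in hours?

LPT (decreasing processing time): D C G H E F A B.
D: 0→23
C: 23→44
G: 44→64
H: 64→81
E: 81→97
F: 97→110

110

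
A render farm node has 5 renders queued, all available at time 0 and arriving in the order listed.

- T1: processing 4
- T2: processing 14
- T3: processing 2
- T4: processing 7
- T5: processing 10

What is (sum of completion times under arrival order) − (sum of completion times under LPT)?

-35

FIFO (arrival order): T1 T2 T3 T4 T5.
T1: 0→4
T2: 4→18
T3: 18→20
T4: 20→27
T5: 27→37
Sum = 4+18+20+27+37 = 106.
LPT (decreasing processing time): T2 T5 T4 T1 T3.
T2: 0→14
T5: 14→24
T4: 24→31
T1: 31→35
T3: 35→37
Sum = 14+24+31+35+37 = 141.
Difference = 106 − 141 = -35.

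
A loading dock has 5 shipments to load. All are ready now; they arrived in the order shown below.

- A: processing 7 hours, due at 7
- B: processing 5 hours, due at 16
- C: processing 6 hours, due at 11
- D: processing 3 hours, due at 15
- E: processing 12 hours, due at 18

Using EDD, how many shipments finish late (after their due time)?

4

EDD (increasing due date): A C D B E.
A: 0→7, due 7, tardiness 0
C: 7→13, due 11, tardiness 2
D: 13→16, due 15, tardiness 1
B: 16→21, due 16, tardiness 5
E: 21→33, due 18, tardiness 15
Late shipments: 4.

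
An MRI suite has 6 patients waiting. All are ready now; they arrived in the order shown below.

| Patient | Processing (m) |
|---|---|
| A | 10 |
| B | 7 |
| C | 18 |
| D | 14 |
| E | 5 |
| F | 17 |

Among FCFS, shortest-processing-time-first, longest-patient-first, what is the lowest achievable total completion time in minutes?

199

FIFO (arrival order): A B C D E F.
A: 0→10
B: 10→17
C: 17→35
D: 35→49
E: 49→54
F: 54→71
Sum = 10+17+35+49+54+71 = 236.
SPT (increasing processing time): E B A D F C.
E: 0→5
B: 5→12
A: 12→22
D: 22→36
F: 36→53
C: 53→71
Sum = 5+12+22+36+53+71 = 199.
LPT (decreasing processing time): C F D A B E.
C: 0→18
F: 18→35
D: 35→49
A: 49→59
B: 59→66
E: 66→71
Sum = 18+35+49+59+66+71 = 298.
FIFO 236, SPT 199, LPT 298 → minimum 199.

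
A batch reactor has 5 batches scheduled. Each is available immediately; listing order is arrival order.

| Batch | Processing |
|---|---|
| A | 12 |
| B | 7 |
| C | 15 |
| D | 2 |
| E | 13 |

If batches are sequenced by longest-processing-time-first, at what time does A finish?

LPT (decreasing processing time): C E A B D.
C: 0→15
E: 15→28
A: 28→40

40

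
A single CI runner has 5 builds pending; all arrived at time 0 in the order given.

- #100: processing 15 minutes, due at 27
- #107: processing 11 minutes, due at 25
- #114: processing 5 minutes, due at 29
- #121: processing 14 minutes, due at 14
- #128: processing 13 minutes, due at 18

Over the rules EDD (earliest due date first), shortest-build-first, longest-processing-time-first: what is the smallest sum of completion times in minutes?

151

EDD (increasing due date): #121 #128 #107 #100 #114.
#121: 0→14
#128: 14→27
#107: 27→38
#100: 38→53
#114: 53→58
Sum = 14+27+38+53+58 = 190.
SPT (increasing processing time): #114 #107 #128 #121 #100.
#114: 0→5
#107: 5→16
#128: 16→29
#121: 29→43
#100: 43→58
Sum = 5+16+29+43+58 = 151.
LPT (decreasing processing time): #100 #121 #128 #107 #114.
#100: 0→15
#121: 15→29
#128: 29→42
#107: 42→53
#114: 53→58
Sum = 15+29+42+53+58 = 197.
EDD 190, SPT 151, LPT 197 → minimum 151.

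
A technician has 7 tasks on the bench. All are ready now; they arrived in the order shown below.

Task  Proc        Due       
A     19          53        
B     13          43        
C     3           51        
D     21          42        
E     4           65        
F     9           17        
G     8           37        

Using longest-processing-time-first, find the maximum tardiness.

45

LPT (decreasing processing time): D A B F G E C.
D: 0→21, due 42, tardiness 0
A: 21→40, due 53, tardiness 0
B: 40→53, due 43, tardiness 10
F: 53→62, due 17, tardiness 45
G: 62→70, due 37, tardiness 33
E: 70→74, due 65, tardiness 9
C: 74→77, due 51, tardiness 26
Maximum = 45.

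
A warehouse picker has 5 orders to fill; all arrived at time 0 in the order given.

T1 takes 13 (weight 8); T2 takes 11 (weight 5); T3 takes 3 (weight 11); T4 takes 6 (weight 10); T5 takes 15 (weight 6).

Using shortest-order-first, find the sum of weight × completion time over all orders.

775

SPT (increasing processing time): T3 T4 T2 T1 T5.
T3: finishes 3, weight 11, w·C = 33
T4: finishes 9, weight 10, w·C = 90
T2: finishes 20, weight 5, w·C = 100
T1: finishes 33, weight 8, w·C = 264
T5: finishes 48, weight 6, w·C = 288
Sum = 33+90+100+264+288 = 775.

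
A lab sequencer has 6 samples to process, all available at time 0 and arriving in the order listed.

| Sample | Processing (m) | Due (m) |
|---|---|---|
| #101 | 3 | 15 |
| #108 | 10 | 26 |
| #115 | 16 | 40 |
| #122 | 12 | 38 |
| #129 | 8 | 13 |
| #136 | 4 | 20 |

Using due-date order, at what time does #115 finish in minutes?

53

EDD (increasing due date): #129 #101 #136 #108 #122 #115.
#129: 0→8
#101: 8→11
#136: 11→15
#108: 15→25
#122: 25→37
#115: 37→53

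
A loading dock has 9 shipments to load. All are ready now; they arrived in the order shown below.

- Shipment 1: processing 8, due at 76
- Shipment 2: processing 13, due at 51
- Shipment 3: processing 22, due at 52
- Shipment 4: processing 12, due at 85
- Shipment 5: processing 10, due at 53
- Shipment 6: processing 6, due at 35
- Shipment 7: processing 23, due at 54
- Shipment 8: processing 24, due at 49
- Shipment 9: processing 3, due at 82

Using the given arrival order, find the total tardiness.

FIFO (arrival order): Shipment 1 Shipment 2 Shipment 3 Shipment 4 Shipment 5 Shipment 6 Shipment 7 Shipment 8 Shipment 9.
Shipment 1: 0→8, due 76, tardiness 0
Shipment 2: 8→21, due 51, tardiness 0
Shipment 3: 21→43, due 52, tardiness 0
Shipment 4: 43→55, due 85, tardiness 0
Shipment 5: 55→65, due 53, tardiness 12
Shipment 6: 65→71, due 35, tardiness 36
Shipment 7: 71→94, due 54, tardiness 40
Shipment 8: 94→118, due 49, tardiness 69
Shipment 9: 118→121, due 82, tardiness 39
Sum = 0+0+0+0+12+36+40+69+39 = 196.

196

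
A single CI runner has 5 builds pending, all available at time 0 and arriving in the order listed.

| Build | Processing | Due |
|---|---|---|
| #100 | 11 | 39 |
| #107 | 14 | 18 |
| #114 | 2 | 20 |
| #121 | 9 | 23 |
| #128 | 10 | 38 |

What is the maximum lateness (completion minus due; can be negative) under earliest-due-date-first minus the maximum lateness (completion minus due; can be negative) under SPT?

-21

EDD (increasing due date): #107 #114 #121 #128 #100.
#107: 0→14, due 18, lateness -4
#114: 14→16, due 20, lateness -4
#121: 16→25, due 23, lateness 2
#128: 25→35, due 38, lateness -3
#100: 35→46, due 39, lateness 7
Maximum = 7.
SPT (increasing processing time): #114 #121 #128 #100 #107.
#114: 0→2, due 20, lateness -18
#121: 2→11, due 23, lateness -12
#128: 11→21, due 38, lateness -17
#100: 21→32, due 39, lateness -7
#107: 32→46, due 18, lateness 28
Maximum = 28.
Difference = 7 − 28 = -21.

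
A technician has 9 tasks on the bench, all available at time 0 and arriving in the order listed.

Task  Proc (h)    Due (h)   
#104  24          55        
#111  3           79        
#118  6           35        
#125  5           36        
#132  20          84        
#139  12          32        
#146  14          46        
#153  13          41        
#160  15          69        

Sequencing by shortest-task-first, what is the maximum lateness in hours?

SPT (increasing processing time): #111 #125 #118 #139 #153 #146 #160 #132 #104.
#111: 0→3, due 79, lateness -76
#125: 3→8, due 36, lateness -28
#118: 8→14, due 35, lateness -21
#139: 14→26, due 32, lateness -6
#153: 26→39, due 41, lateness -2
#146: 39→53, due 46, lateness 7
#160: 53→68, due 69, lateness -1
#132: 68→88, due 84, lateness 4
#104: 88→112, due 55, lateness 57
Maximum = 57.

57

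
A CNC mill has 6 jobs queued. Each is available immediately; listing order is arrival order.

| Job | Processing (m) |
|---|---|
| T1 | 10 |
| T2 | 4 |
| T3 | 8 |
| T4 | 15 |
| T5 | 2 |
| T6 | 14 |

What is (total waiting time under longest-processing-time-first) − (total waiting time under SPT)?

LPT (decreasing processing time): T4 T6 T1 T3 T2 T5.
T4: waits 0, runs 0→15
T6: waits 15, runs 15→29
T1: waits 29, runs 29→39
T3: waits 39, runs 39→47
T2: waits 47, runs 47→51
T5: waits 51, runs 51→53
Sum = 0+15+29+39+47+51 = 181.
SPT (increasing processing time): T5 T2 T3 T1 T6 T4.
T5: waits 0, runs 0→2
T2: waits 2, runs 2→6
T3: waits 6, runs 6→14
T1: waits 14, runs 14→24
T6: waits 24, runs 24→38
T4: waits 38, runs 38→53
Sum = 0+2+6+14+24+38 = 84.
Difference = 181 − 84 = 97.

97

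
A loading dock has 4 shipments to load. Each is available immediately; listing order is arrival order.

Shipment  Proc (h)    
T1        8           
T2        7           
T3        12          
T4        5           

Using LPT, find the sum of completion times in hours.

LPT (decreasing processing time): T3 T1 T2 T4.
T3: 0→12
T1: 12→20
T2: 20→27
T4: 27→32
Sum = 12+20+27+32 = 91.

91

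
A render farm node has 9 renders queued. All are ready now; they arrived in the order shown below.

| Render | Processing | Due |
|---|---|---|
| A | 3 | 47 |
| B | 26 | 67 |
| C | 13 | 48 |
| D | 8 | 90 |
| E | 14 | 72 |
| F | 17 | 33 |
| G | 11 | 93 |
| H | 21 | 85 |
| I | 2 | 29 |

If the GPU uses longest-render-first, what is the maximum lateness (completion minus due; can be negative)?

LPT (decreasing processing time): B H F E C G D A I.
B: 0→26, due 67, lateness -41
H: 26→47, due 85, lateness -38
F: 47→64, due 33, lateness 31
E: 64→78, due 72, lateness 6
C: 78→91, due 48, lateness 43
G: 91→102, due 93, lateness 9
D: 102→110, due 90, lateness 20
A: 110→113, due 47, lateness 66
I: 113→115, due 29, lateness 86
Maximum = 86.

86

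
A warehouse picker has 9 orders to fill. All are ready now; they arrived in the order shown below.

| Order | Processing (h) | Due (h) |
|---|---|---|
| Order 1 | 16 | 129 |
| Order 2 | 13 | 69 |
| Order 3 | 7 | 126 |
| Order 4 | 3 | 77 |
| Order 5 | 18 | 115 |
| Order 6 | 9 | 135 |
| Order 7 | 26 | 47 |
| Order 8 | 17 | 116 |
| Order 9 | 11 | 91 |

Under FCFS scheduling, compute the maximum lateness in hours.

45

FIFO (arrival order): Order 1 Order 2 Order 3 Order 4 Order 5 Order 6 Order 7 Order 8 Order 9.
Order 1: 0→16, due 129, lateness -113
Order 2: 16→29, due 69, lateness -40
Order 3: 29→36, due 126, lateness -90
Order 4: 36→39, due 77, lateness -38
Order 5: 39→57, due 115, lateness -58
Order 6: 57→66, due 135, lateness -69
Order 7: 66→92, due 47, lateness 45
Order 8: 92→109, due 116, lateness -7
Order 9: 109→120, due 91, lateness 29
Maximum = 45.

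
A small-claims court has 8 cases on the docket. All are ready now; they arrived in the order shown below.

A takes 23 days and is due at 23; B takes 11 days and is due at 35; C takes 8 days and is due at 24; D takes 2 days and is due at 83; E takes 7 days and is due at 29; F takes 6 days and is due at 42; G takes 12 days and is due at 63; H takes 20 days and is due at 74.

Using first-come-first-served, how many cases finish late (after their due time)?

5

FIFO (arrival order): A B C D E F G H.
A: 0→23, due 23, tardiness 0
B: 23→34, due 35, tardiness 0
C: 34→42, due 24, tardiness 18
D: 42→44, due 83, tardiness 0
E: 44→51, due 29, tardiness 22
F: 51→57, due 42, tardiness 15
G: 57→69, due 63, tardiness 6
H: 69→89, due 74, tardiness 15
Late cases: 5.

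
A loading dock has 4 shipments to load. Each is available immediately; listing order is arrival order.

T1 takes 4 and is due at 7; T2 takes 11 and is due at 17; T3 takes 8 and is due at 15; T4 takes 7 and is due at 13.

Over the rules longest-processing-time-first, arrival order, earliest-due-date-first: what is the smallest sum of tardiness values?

17

LPT (decreasing processing time): T2 T3 T4 T1.
T2: 0→11, due 17, tardiness 0
T3: 11→19, due 15, tardiness 4
T4: 19→26, due 13, tardiness 13
T1: 26→30, due 7, tardiness 23
Sum = 0+4+13+23 = 40.
FIFO (arrival order): T1 T2 T3 T4.
T1: 0→4, due 7, tardiness 0
T2: 4→15, due 17, tardiness 0
T3: 15→23, due 15, tardiness 8
T4: 23→30, due 13, tardiness 17
Sum = 0+0+8+17 = 25.
EDD (increasing due date): T1 T4 T3 T2.
T1: 0→4, due 7, tardiness 0
T4: 4→11, due 13, tardiness 0
T3: 11→19, due 15, tardiness 4
T2: 19→30, due 17, tardiness 13
Sum = 0+0+4+13 = 17.
LPT 40, FIFO 25, EDD 17 → minimum 17.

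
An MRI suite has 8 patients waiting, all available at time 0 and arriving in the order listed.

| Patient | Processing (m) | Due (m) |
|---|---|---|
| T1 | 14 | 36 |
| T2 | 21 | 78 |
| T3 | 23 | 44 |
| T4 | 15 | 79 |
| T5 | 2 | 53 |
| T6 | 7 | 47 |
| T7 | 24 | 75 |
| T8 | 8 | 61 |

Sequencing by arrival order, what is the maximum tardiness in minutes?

53

FIFO (arrival order): T1 T2 T3 T4 T5 T6 T7 T8.
T1: 0→14, due 36, tardiness 0
T2: 14→35, due 78, tardiness 0
T3: 35→58, due 44, tardiness 14
T4: 58→73, due 79, tardiness 0
T5: 73→75, due 53, tardiness 22
T6: 75→82, due 47, tardiness 35
T7: 82→106, due 75, tardiness 31
T8: 106→114, due 61, tardiness 53
Maximum = 53.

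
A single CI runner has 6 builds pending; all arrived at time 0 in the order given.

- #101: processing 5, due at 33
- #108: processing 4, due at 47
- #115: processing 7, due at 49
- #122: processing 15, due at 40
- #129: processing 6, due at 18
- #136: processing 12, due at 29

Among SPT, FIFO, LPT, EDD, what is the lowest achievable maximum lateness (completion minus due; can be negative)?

0

SPT (increasing processing time): #108 #101 #129 #115 #136 #122.
#108: 0→4, due 47, lateness -43
#101: 4→9, due 33, lateness -24
#129: 9→15, due 18, lateness -3
#115: 15→22, due 49, lateness -27
#136: 22→34, due 29, lateness 5
#122: 34→49, due 40, lateness 9
Maximum = 9.
FIFO (arrival order): #101 #108 #115 #122 #129 #136.
#101: 0→5, due 33, lateness -28
#108: 5→9, due 47, lateness -38
#115: 9→16, due 49, lateness -33
#122: 16→31, due 40, lateness -9
#129: 31→37, due 18, lateness 19
#136: 37→49, due 29, lateness 20
Maximum = 20.
LPT (decreasing processing time): #122 #136 #115 #129 #101 #108.
#122: 0→15, due 40, lateness -25
#136: 15→27, due 29, lateness -2
#115: 27→34, due 49, lateness -15
#129: 34→40, due 18, lateness 22
#101: 40→45, due 33, lateness 12
#108: 45→49, due 47, lateness 2
Maximum = 22.
EDD (increasing due date): #129 #136 #101 #122 #108 #115.
#129: 0→6, due 18, lateness -12
#136: 6→18, due 29, lateness -11
#101: 18→23, due 33, lateness -10
#122: 23→38, due 40, lateness -2
#108: 38→42, due 47, lateness -5
#115: 42→49, due 49, lateness 0
Maximum = 0.
SPT 9, FIFO 20, LPT 22, EDD 0 → minimum 0.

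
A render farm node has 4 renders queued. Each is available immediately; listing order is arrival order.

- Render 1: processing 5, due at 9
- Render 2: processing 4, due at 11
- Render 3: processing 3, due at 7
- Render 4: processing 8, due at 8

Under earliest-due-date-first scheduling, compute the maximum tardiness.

9

EDD (increasing due date): Render 3 Render 4 Render 1 Render 2.
Render 3: 0→3, due 7, tardiness 0
Render 4: 3→11, due 8, tardiness 3
Render 1: 11→16, due 9, tardiness 7
Render 2: 16→20, due 11, tardiness 9
Maximum = 9.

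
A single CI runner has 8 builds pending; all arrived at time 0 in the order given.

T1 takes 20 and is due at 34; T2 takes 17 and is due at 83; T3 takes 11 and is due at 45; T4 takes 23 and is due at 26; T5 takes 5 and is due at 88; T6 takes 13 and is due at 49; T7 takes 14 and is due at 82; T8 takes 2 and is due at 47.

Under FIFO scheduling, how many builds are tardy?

5

FIFO (arrival order): T1 T2 T3 T4 T5 T6 T7 T8.
T1: 0→20, due 34, tardiness 0
T2: 20→37, due 83, tardiness 0
T3: 37→48, due 45, tardiness 3
T4: 48→71, due 26, tardiness 45
T5: 71→76, due 88, tardiness 0
T6: 76→89, due 49, tardiness 40
T7: 89→103, due 82, tardiness 21
T8: 103→105, due 47, tardiness 58
Late builds: 5.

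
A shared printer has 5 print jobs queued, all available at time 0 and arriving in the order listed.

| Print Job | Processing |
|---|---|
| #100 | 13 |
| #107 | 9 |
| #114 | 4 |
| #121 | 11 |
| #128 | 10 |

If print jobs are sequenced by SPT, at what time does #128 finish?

23

SPT (increasing processing time): #114 #107 #128 #121 #100.
#114: 0→4
#107: 4→13
#128: 13→23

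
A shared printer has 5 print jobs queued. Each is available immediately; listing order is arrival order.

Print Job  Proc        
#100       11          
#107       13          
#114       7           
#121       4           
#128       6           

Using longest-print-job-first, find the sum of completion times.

LPT (decreasing processing time): #107 #100 #114 #128 #121.
#107: 0→13
#100: 13→24
#114: 24→31
#128: 31→37
#121: 37→41
Sum = 13+24+31+37+41 = 146.

146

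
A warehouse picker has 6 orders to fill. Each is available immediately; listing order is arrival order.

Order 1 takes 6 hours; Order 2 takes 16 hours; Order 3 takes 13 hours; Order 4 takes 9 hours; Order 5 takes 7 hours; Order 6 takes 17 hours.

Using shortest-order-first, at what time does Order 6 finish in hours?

68

SPT (increasing processing time): Order 1 Order 5 Order 4 Order 3 Order 2 Order 6.
Order 1: 0→6
Order 5: 6→13
Order 4: 13→22
Order 3: 22→35
Order 2: 35→51
Order 6: 51→68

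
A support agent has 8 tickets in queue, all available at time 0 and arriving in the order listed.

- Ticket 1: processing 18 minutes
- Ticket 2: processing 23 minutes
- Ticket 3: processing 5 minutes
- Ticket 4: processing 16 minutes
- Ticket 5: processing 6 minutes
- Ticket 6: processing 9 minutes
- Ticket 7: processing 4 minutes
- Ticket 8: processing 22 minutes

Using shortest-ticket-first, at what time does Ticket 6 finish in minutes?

24

SPT (increasing processing time): Ticket 7 Ticket 3 Ticket 5 Ticket 6 Ticket 4 Ticket 1 Ticket 8 Ticket 2.
Ticket 7: 0→4
Ticket 3: 4→9
Ticket 5: 9→15
Ticket 6: 15→24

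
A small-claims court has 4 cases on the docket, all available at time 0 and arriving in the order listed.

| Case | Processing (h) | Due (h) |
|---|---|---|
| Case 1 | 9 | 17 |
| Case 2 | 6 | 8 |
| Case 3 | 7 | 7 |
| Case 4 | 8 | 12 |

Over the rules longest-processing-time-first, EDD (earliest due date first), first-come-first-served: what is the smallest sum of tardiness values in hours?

27

LPT (decreasing processing time): Case 1 Case 4 Case 3 Case 2.
Case 1: 0→9, due 17, tardiness 0
Case 4: 9→17, due 12, tardiness 5
Case 3: 17→24, due 7, tardiness 17
Case 2: 24→30, due 8, tardiness 22
Sum = 0+5+17+22 = 44.
EDD (increasing due date): Case 3 Case 2 Case 4 Case 1.
Case 3: 0→7, due 7, tardiness 0
Case 2: 7→13, due 8, tardiness 5
Case 4: 13→21, due 12, tardiness 9
Case 1: 21→30, due 17, tardiness 13
Sum = 0+5+9+13 = 27.
FIFO (arrival order): Case 1 Case 2 Case 3 Case 4.
Case 1: 0→9, due 17, tardiness 0
Case 2: 9→15, due 8, tardiness 7
Case 3: 15→22, due 7, tardiness 15
Case 4: 22→30, due 12, tardiness 18
Sum = 0+7+15+18 = 40.
LPT 44, EDD 27, FIFO 40 → minimum 27.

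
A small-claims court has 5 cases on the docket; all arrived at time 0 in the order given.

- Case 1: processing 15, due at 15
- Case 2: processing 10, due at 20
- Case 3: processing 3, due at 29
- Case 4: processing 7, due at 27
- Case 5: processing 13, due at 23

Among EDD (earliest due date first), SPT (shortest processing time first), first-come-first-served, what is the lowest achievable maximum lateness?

EDD (increasing due date): Case 1 Case 2 Case 5 Case 4 Case 3.
Case 1: 0→15, due 15, lateness 0
Case 2: 15→25, due 20, lateness 5
Case 5: 25→38, due 23, lateness 15
Case 4: 38→45, due 27, lateness 18
Case 3: 45→48, due 29, lateness 19
Maximum = 19.
SPT (increasing processing time): Case 3 Case 4 Case 2 Case 5 Case 1.
Case 3: 0→3, due 29, lateness -26
Case 4: 3→10, due 27, lateness -17
Case 2: 10→20, due 20, lateness 0
Case 5: 20→33, due 23, lateness 10
Case 1: 33→48, due 15, lateness 33
Maximum = 33.
FIFO (arrival order): Case 1 Case 2 Case 3 Case 4 Case 5.
Case 1: 0→15, due 15, lateness 0
Case 2: 15→25, due 20, lateness 5
Case 3: 25→28, due 29, lateness -1
Case 4: 28→35, due 27, lateness 8
Case 5: 35→48, due 23, lateness 25
Maximum = 25.
EDD 19, SPT 33, FIFO 25 → minimum 19.

19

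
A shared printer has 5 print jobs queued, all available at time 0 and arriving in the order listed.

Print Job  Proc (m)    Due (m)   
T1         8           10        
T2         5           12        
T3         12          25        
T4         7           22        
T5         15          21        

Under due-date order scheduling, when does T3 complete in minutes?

EDD (increasing due date): T1 T2 T5 T4 T3.
T1: 0→8
T2: 8→13
T5: 13→28
T4: 28→35
T3: 35→47

47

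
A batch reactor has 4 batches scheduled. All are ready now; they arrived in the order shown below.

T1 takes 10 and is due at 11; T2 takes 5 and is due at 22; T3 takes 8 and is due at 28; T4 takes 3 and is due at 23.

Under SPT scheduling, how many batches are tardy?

SPT (increasing processing time): T4 T2 T3 T1.
T4: 0→3, due 23, tardiness 0
T2: 3→8, due 22, tardiness 0
T3: 8→16, due 28, tardiness 0
T1: 16→26, due 11, tardiness 15
Late batches: 1.

1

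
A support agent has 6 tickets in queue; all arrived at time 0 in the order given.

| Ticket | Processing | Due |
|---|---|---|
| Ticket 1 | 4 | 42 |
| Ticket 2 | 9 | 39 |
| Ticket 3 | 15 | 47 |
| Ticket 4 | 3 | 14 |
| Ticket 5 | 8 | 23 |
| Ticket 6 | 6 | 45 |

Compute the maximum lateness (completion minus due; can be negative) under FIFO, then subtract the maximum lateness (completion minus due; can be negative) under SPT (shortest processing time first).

19

FIFO (arrival order): Ticket 1 Ticket 2 Ticket 3 Ticket 4 Ticket 5 Ticket 6.
Ticket 1: 0→4, due 42, lateness -38
Ticket 2: 4→13, due 39, lateness -26
Ticket 3: 13→28, due 47, lateness -19
Ticket 4: 28→31, due 14, lateness 17
Ticket 5: 31→39, due 23, lateness 16
Ticket 6: 39→45, due 45, lateness 0
Maximum = 17.
SPT (increasing processing time): Ticket 4 Ticket 1 Ticket 6 Ticket 5 Ticket 2 Ticket 3.
Ticket 4: 0→3, due 14, lateness -11
Ticket 1: 3→7, due 42, lateness -35
Ticket 6: 7→13, due 45, lateness -32
Ticket 5: 13→21, due 23, lateness -2
Ticket 2: 21→30, due 39, lateness -9
Ticket 3: 30→45, due 47, lateness -2
Maximum = -2.
Difference = 17 − -2 = 19.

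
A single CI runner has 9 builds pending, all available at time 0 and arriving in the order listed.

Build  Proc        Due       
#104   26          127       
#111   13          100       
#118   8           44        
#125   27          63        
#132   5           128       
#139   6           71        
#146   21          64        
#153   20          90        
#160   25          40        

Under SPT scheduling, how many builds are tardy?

3

SPT (increasing processing time): #132 #139 #118 #111 #153 #146 #160 #104 #125.
#132: 0→5, due 128, tardiness 0
#139: 5→11, due 71, tardiness 0
#118: 11→19, due 44, tardiness 0
#111: 19→32, due 100, tardiness 0
#153: 32→52, due 90, tardiness 0
#146: 52→73, due 64, tardiness 9
#160: 73→98, due 40, tardiness 58
#104: 98→124, due 127, tardiness 0
#125: 124→151, due 63, tardiness 88
Late builds: 3.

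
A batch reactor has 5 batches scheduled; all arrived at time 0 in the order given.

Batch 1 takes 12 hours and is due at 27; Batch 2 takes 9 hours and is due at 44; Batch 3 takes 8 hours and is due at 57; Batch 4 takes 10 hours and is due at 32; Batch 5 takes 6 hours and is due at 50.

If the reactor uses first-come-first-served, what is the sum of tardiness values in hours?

7

FIFO (arrival order): Batch 1 Batch 2 Batch 3 Batch 4 Batch 5.
Batch 1: 0→12, due 27, tardiness 0
Batch 2: 12→21, due 44, tardiness 0
Batch 3: 21→29, due 57, tardiness 0
Batch 4: 29→39, due 32, tardiness 7
Batch 5: 39→45, due 50, tardiness 0
Sum = 0+0+0+7+0 = 7.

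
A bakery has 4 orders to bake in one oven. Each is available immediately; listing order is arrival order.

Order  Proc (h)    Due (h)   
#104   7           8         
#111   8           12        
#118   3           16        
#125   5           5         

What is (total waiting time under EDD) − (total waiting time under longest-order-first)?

EDD (increasing due date): #125 #104 #111 #118.
#125: waits 0, runs 0→5
#104: waits 5, runs 5→12
#111: waits 12, runs 12→20
#118: waits 20, runs 20→23
Sum = 0+5+12+20 = 37.
LPT (decreasing processing time): #111 #104 #125 #118.
#111: waits 0, runs 0→8
#104: waits 8, runs 8→15
#125: waits 15, runs 15→20
#118: waits 20, runs 20→23
Sum = 0+8+15+20 = 43.
Difference = 37 − 43 = -6.

-6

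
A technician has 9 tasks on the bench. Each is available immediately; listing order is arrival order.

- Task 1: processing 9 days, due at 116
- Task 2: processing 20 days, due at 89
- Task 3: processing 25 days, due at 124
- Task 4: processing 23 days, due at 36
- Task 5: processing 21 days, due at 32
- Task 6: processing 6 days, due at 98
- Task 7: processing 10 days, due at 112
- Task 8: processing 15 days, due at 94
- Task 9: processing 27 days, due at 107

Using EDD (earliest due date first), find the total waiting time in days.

658

EDD (increasing due date): Task 5 Task 4 Task 2 Task 8 Task 6 Task 9 Task 7 Task 1 Task 3.
Task 5: waits 0, runs 0→21
Task 4: waits 21, runs 21→44
Task 2: waits 44, runs 44→64
Task 8: waits 64, runs 64→79
Task 6: waits 79, runs 79→85
Task 9: waits 85, runs 85→112
Task 7: waits 112, runs 112→122
Task 1: waits 122, runs 122→131
Task 3: waits 131, runs 131→156
Sum = 0+21+44+64+79+85+112+122+131 = 658.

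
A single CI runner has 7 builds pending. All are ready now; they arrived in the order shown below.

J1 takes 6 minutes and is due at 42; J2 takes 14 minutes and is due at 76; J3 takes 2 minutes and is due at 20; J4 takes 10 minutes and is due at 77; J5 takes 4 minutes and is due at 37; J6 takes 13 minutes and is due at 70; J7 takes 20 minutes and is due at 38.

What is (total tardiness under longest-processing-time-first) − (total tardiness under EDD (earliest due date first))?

100

LPT (decreasing processing time): J7 J2 J6 J4 J1 J5 J3.
J7: 0→20, due 38, tardiness 0
J2: 20→34, due 76, tardiness 0
J6: 34→47, due 70, tardiness 0
J4: 47→57, due 77, tardiness 0
J1: 57→63, due 42, tardiness 21
J5: 63→67, due 37, tardiness 30
J3: 67→69, due 20, tardiness 49
Sum = 0+0+0+0+21+30+49 = 100.
EDD (increasing due date): J3 J5 J7 J1 J6 J2 J4.
J3: 0→2, due 20, tardiness 0
J5: 2→6, due 37, tardiness 0
J7: 6→26, due 38, tardiness 0
J1: 26→32, due 42, tardiness 0
J6: 32→45, due 70, tardiness 0
J2: 45→59, due 76, tardiness 0
J4: 59→69, due 77, tardiness 0
Sum = 0+0+0+0+0+0+0 = 0.
Difference = 100 − 0 = 100.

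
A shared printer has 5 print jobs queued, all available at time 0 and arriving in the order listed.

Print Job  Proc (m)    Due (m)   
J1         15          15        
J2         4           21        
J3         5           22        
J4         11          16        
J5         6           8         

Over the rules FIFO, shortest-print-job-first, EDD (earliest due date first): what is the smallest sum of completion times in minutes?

FIFO (arrival order): J1 J2 J3 J4 J5.
J1: 0→15
J2: 15→19
J3: 19→24
J4: 24→35
J5: 35→41
Sum = 15+19+24+35+41 = 134.
SPT (increasing processing time): J2 J3 J5 J4 J1.
J2: 0→4
J3: 4→9
J5: 9→15
J4: 15→26
J1: 26→41
Sum = 4+9+15+26+41 = 95.
EDD (increasing due date): J5 J1 J4 J2 J3.
J5: 0→6
J1: 6→21
J4: 21→32
J2: 32→36
J3: 36→41
Sum = 6+21+32+36+41 = 136.
FIFO 134, SPT 95, EDD 136 → minimum 95.

95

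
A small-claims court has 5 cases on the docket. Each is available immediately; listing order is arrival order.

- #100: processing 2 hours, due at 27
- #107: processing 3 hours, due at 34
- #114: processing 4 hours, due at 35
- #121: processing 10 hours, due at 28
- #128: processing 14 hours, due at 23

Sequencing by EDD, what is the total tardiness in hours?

0

EDD (increasing due date): #128 #100 #121 #107 #114.
#128: 0→14, due 23, tardiness 0
#100: 14→16, due 27, tardiness 0
#121: 16→26, due 28, tardiness 0
#107: 26→29, due 34, tardiness 0
#114: 29→33, due 35, tardiness 0
Sum = 0+0+0+0+0 = 0.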